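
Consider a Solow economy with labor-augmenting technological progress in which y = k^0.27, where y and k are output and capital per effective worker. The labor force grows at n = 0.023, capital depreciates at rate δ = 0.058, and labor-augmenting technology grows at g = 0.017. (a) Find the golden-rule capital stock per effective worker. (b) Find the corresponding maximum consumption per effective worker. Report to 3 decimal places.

(a) k_gold ≈ 4.008; (b) c_gold ≈ 1.062

The effective depreciation rate is n + g + δ = 0.023 + 0.017 + 0.058 = 0.098.
At the golden rule the marginal product of capital equals n+g+δ: 0.27·k^(0.27−1) = 0.098. Solving, k_gold = (0.27/0.098)^(1/0.73) ≈ 4.0080.
y_gold = 4.0080^0.27 ≈ 1.4548; c_gold = y_gold − 0.098·k_gold ≈ 1.0620.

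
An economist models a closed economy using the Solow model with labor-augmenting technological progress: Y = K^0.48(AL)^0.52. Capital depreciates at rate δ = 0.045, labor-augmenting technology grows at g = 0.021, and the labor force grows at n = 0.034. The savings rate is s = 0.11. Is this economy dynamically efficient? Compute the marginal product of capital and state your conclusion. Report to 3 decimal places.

dynamically efficient; MPK ≈ 0.436

Capital per effective worker breaks even when investment replaces (n + g + δ)·k; here n + g + δ = 0.1.
Steady-state k*: s·k^0.48 = 0.1·k gives k* = (0.11/0.1)^(1/0.52) ≈ 1.2012.
MPK = 0.48·1.2012^(-0.52) ≈ 0.4364.
MPK > n+g+δ = 0.1, so the economy is dynamically efficient (under-saving).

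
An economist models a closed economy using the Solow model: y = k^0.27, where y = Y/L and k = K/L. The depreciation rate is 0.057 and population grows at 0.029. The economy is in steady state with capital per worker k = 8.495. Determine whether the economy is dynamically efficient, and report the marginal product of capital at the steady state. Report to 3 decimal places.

The effective depreciation rate is n + δ = 0.029 + 0.057 = 0.086.
MPK = 0.27·k^(0.27−1) = 0.27·8.495^(-0.73) ≈ 0.0566.
MPK < 0.086, so the economy is dynamically inefficient (over-saving).

dynamically inefficient; MPK ≈ 0.057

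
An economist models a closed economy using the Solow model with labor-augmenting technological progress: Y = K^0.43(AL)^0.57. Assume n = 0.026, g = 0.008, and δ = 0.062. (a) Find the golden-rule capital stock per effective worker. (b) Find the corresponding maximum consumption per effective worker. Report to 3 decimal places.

(a) k_gold ≈ 13.882; (b) c_gold ≈ 1.767

The effective depreciation rate is n + g + δ = 0.026 + 0.008 + 0.062 = 0.096.
At the golden rule the marginal product of capital equals n+g+δ: 0.43·k^(0.43−1) = 0.096. Solving, k_gold = (0.43/0.096)^(1/0.57) ≈ 13.8820.
y_gold = 13.8820^0.43 ≈ 3.0992; c_gold = y_gold − 0.096·k_gold ≈ 1.7666.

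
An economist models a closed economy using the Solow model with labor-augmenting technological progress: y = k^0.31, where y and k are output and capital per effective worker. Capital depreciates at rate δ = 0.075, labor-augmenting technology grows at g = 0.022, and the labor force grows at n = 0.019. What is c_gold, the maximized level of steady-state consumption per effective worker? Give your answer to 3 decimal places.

c_gold ≈ 1.073

Break-even investment rate: n + g + δ = 0.019 + 0.022 + 0.075 = 0.116.
Golden rule sets MPK = n+g+δ: 0.31·k^(0.31−1) = 0.116, so k_gold = (0.31/0.116)^(1/0.69) ≈ 4.1562.
y_gold = 4.1562^0.31 ≈ 1.5552.
c_gold = y_gold − (n+g+δ)·k_gold = 1.5552 − 0.116·4.1562 ≈ 1.0731.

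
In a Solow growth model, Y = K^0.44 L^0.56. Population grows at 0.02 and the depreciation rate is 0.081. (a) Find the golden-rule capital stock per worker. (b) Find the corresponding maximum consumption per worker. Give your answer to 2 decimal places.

(a) k_gold ≈ 13.85; (b) c_gold ≈ 1.78

The effective depreciation rate is n + δ = 0.02 + 0.081 = 0.101.
At the golden rule the marginal product of capital equals n+δ: 0.44·k^(0.44−1) = 0.101. Solving, k_gold = (0.44/0.101)^(1/0.56) ≈ 13.8454.
y_gold = 13.8454^0.44 ≈ 3.1782; c_gold = y_gold − 0.101·k_gold ≈ 1.7798.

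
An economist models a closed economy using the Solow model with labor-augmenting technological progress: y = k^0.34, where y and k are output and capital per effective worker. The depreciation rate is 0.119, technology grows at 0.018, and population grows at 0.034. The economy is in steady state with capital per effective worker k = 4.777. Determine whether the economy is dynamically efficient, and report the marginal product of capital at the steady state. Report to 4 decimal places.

Capital per effective worker breaks even when investment replaces (n + g + δ)·k; here n + g + δ = 0.171.
MPK = 0.34·k^(0.34−1) = 0.34·4.777^(-0.66) ≈ 0.1211.
MPK < 0.171, so the economy is dynamically inefficient (over-saving).

dynamically inefficient; MPK ≈ 0.1211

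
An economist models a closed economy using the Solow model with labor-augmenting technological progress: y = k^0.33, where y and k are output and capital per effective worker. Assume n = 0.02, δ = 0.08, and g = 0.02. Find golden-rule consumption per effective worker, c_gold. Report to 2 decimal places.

Break-even investment rate: n + g + δ = 0.02 + 0.02 + 0.08 = 0.12.
At the golden rule the marginal product of capital equals n+g+δ: 0.33·k^(0.33−1) = 0.12. Solving, k_gold = (0.33/0.12)^(1/0.67) ≈ 4.5261.
y_gold = 4.5261^0.33 ≈ 1.6458.
c_gold = y_gold − (n+g+δ)·k_gold = 1.6458 − 0.12·4.5261 ≈ 1.1027.

c_gold ≈ 1.10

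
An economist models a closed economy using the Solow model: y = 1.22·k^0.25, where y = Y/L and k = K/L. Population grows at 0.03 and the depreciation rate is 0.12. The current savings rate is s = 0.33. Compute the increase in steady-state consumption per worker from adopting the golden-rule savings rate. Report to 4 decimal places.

Δc ≈ 0.0232

Capital per worker breaks even when investment replaces (n + δ)·k; here n + δ = 0.15.
Current steady state (s = 0.33): k* = (0.33·1.22/0.15)^(1/0.75) ≈ 3.7300, y* = 1.22·3.7300^0.25 ≈ 1.6955, c* = (1−0.33)·1.6955 ≈ 1.1360.
At the golden rule the marginal product of capital equals n+δ: 0.25·1.22·k^(0.25−1) = 0.15. Solving, k_gold = (0.25·1.22/0.15)^(1/0.75) ≈ 2.5760.
y_gold = 1.22·2.5760^0.25 ≈ 1.5456, c_gold = y_gold − 0.15·k_gold ≈ 1.1592.
Gain: Δc = 1.1592 − 1.1360 ≈ 0.0232.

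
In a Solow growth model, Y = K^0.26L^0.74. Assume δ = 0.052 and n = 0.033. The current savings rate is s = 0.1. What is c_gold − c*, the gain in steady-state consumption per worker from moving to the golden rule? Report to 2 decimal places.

Capital per worker breaks even when investment replaces (n + δ)·k; here n + δ = 0.085.
Current steady state (s = 0.1): k* = (0.1/0.085)^(1/0.74) ≈ 1.2456, y* = 1.2456^0.26 ≈ 1.0588, c* = (1−0.1)·1.0588 ≈ 0.9529.
Maximizing c = f(k) − (n+δ)·k gives f'(k) = n+δ, i.e. 0.26·k^(0.26−1) = 0.085, so k_gold = (0.26/0.085)^(1/0.74) ≈ 4.5306.
y_gold = 4.5306^0.26 ≈ 1.4812, c_gold = y_gold − 0.085·k_gold ≈ 1.0961.
Gain: Δc = 1.0961 − 0.9529 ≈ 0.1432.

Δc ≈ 0.14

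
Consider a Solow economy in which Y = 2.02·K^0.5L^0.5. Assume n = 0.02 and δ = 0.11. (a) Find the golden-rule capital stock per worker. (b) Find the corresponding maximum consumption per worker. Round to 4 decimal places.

Break-even investment rate: n + δ = 0.02 + 0.11 = 0.13.
At the golden rule the marginal product of capital equals n+δ: 0.5·2.02·k^(0.5−1) = 0.13. Solving, k_gold = (0.5·2.02/0.13)^(1/0.5) ≈ 60.3609.
y_gold = 2.02·60.3609^0.5 ≈ 15.6938; c_gold = y_gold − 0.13·k_gold ≈ 7.8469.

(a) k_gold ≈ 60.3609; (b) c_gold ≈ 7.8469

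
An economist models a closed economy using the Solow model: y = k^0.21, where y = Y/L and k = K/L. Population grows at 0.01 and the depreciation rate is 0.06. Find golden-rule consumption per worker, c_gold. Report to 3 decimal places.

Capital per worker breaks even when investment replaces (n + δ)·k; here n + δ = 0.07.
Golden rule sets MPK = n+δ: 0.21·k^(0.21−1) = 0.07, so k_gold = (0.21/0.07)^(1/0.79) ≈ 4.0175.
y_gold = 4.0175^0.21 ≈ 1.3392.
c_gold = y_gold − (n+δ)·k_gold = 1.3392 − 0.07·4.0175 ≈ 1.0579.

c_gold ≈ 1.058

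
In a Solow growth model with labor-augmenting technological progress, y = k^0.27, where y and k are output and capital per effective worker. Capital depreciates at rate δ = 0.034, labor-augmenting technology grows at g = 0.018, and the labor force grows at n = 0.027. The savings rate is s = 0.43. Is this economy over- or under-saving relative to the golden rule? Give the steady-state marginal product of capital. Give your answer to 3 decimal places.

Capital per effective worker breaks even when investment replaces (n + g + δ)·k; here n + g + δ = 0.079.
Steady-state k*: s·k^0.27 = 0.079·k gives k* = (0.43/0.079)^(1/0.73) ≈ 10.1860.
MPK = 0.27·10.1860^(-0.73) ≈ 0.0496.
MPK < n+g+δ = 0.079, so the economy is dynamically inefficient (over-saving).

over-saving; MPK ≈ 0.050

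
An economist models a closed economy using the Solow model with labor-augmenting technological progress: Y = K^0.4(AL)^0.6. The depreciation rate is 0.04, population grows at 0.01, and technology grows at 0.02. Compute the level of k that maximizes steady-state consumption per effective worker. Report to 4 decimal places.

Capital per effective worker breaks even when investment replaces (n + g + δ)·k; here n + g + δ = 0.07.
At the golden rule the marginal product of capital equals n+g+δ: 0.4·k^(0.4−1) = 0.07. Solving, k_gold = (0.4/0.07)^(1/0.6) ≈ 18.2643.

k_gold ≈ 18.2643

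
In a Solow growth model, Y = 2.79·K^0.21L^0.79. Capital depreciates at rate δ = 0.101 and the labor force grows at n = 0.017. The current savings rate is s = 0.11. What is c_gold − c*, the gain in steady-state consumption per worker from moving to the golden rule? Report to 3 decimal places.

Δc ≈ 0.173

n + δ = 0.017 + 0.101 = 0.118.
Current steady state (s = 0.11): k* = (0.11·2.79/0.118)^(1/0.79) ≈ 3.3532, y* = 2.79·3.3532^0.21 ≈ 3.5971, c* = (1−0.11)·3.5971 ≈ 3.2014.
Setting f'(k) = n+δ gives 0.21·2.79·k^(0.21−1) = 0.118, hence k_gold = (0.21·2.79/0.118)^(1/0.79) ≈ 7.6022.
y_gold = 2.79·7.6022^0.21 ≈ 4.2717, c_gold = y_gold − 0.118·k_gold ≈ 3.3746.
Gain: Δc = 3.3746 − 3.2014 ≈ 0.1732.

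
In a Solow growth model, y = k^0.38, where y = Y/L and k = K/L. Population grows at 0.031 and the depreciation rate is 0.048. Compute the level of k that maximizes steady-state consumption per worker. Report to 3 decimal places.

k_gold ≈ 12.597

n + δ = 0.031 + 0.048 = 0.079.
Setting f'(k) = n+δ gives 0.38·k^(0.38−1) = 0.079, hence k_gold = (0.38/0.079)^(1/0.62) ≈ 12.5966.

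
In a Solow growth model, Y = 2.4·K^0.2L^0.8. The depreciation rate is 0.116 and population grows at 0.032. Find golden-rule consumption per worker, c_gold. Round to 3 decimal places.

c_gold ≈ 2.577

n + δ = 0.032 + 0.116 = 0.148.
Setting f'(k) = n+δ gives 0.2·2.4·k^(0.2−1) = 0.148, hence k_gold = (0.2·2.4/0.148)^(1/0.8) ≈ 4.3524.
y_gold = 2.4·4.3524^0.2 ≈ 3.2207.
c_gold = y_gold − (n+δ)·k_gold = 3.2207 − 0.148·4.3524 ≈ 2.5766.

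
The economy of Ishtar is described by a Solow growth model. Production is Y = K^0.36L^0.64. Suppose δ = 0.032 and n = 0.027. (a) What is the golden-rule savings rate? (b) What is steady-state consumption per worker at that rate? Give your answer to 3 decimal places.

n + δ = 0.027 + 0.032 = 0.059.
For Cobb-Douglas, s_gold equals capital's share: s_gold = 0.36.
Setting f'(k) = n+δ gives 0.36·k^(0.36−1) = 0.059, hence k_gold = (0.36/0.059)^(1/0.64) ≈ 16.8759.
y_gold = 16.8759^0.36 ≈ 2.7658; c_gold = (1−0.36)·y_gold ≈ 1.7701.

(a) s_gold = 0.360; (b) c_gold ≈ 1.770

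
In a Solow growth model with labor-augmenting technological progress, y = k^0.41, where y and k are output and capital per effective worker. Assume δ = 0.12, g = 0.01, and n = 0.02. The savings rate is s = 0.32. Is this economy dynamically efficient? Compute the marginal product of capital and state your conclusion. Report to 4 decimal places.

dynamically efficient; MPK ≈ 0.1922

Break-even investment rate: n + g + δ = 0.02 + 0.01 + 0.12 = 0.15.
Steady-state k*: s·k^0.41 = 0.15·k gives k* = (0.32/0.15)^(1/0.59) ≈ 3.6118.
MPK = 0.41·3.6118^(-0.59) ≈ 0.1922.
MPK > n+g+δ = 0.15, so the economy is dynamically efficient (under-saving).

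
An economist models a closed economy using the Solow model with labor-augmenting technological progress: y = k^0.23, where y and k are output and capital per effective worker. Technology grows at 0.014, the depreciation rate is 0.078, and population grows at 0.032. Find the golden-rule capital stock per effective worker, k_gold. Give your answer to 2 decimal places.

Capital per effective worker breaks even when investment replaces (n + g + δ)·k; here n + g + δ = 0.124.
At the golden rule the marginal product of capital equals n+g+δ: 0.23·k^(0.23−1) = 0.124. Solving, k_gold = (0.23/0.124)^(1/0.77) ≈ 2.2307.

k_gold ≈ 2.23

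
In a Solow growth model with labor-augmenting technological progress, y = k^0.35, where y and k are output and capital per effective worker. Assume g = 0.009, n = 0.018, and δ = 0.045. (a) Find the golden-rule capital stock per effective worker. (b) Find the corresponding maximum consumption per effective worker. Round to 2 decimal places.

(a) k_gold ≈ 11.39; (b) c_gold ≈ 1.52

The effective depreciation rate is n + g + δ = 0.018 + 0.009 + 0.045 = 0.072.
At the golden rule the marginal product of capital equals n+g+δ: 0.35·k^(0.35−1) = 0.072. Solving, k_gold = (0.35/0.072)^(1/0.65) ≈ 11.3898.
y_gold = 11.3898^0.35 ≈ 2.3430; c_gold = y_gold − 0.072·k_gold ≈ 1.5230.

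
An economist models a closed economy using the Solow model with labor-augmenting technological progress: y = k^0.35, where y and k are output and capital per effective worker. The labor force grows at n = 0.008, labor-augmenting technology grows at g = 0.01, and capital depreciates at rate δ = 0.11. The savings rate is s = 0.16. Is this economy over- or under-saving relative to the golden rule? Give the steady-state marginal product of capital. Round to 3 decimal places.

under-saving; MPK ≈ 0.280

Capital per effective worker breaks even when investment replaces (n + g + δ)·k; here n + g + δ = 0.128.
Steady-state k*: s·k^0.35 = 0.128·k gives k* = (0.16/0.128)^(1/0.65) ≈ 1.4096.
MPK = 0.35·1.4096^(-0.65) ≈ 0.2800.
MPK > n+g+δ = 0.128, so the economy is dynamically efficient (under-saving).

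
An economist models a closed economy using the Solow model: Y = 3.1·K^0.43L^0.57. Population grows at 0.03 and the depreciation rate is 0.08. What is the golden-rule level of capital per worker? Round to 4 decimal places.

k_gold ≈ 79.5733

The effective depreciation rate is n + δ = 0.03 + 0.08 = 0.11.
Maximizing c = f(k) − (n+δ)·k gives f'(k) = n+δ, i.e. 0.43·3.1·k^(0.43−1) = 0.11, so k_gold = (0.43·3.1/0.11)^(1/0.57) ≈ 79.5733.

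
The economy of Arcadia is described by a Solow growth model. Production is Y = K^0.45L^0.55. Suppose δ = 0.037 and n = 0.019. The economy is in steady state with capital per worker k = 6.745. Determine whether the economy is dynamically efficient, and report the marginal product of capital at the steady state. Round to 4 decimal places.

Capital per worker breaks even when investment replaces (n + δ)·k; here n + δ = 0.056.
MPK = 0.45·k^(0.45−1) = 0.45·6.745^(-0.55) ≈ 0.1575.
MPK > 0.056, so the economy is dynamically efficient (under-saving).

dynamically efficient; MPK ≈ 0.1575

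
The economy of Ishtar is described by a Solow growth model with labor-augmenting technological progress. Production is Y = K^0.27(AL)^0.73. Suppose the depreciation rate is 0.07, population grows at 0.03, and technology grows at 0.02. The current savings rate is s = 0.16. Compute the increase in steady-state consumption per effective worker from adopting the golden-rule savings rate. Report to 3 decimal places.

Capital per effective worker breaks even when investment replaces (n + g + δ)·k; here n + g + δ = 0.12.
Current steady state (s = 0.16): k* = (0.16/0.12)^(1/0.73) ≈ 1.4830, y* = 1.4830^0.27 ≈ 1.1123, c* = (1−0.16)·1.1123 ≈ 0.9343.
Golden rule sets MPK = n+g+δ: 0.27·k^(0.27−1) = 0.12, so k_gold = (0.27/0.12)^(1/0.73) ≈ 3.0370.
y_gold = 3.0370^0.27 ≈ 1.3498, c_gold = y_gold − 0.12·k_gold ≈ 0.9853.
Gain: Δc = 0.9853 − 0.9343 ≈ 0.0510.

Δc ≈ 0.051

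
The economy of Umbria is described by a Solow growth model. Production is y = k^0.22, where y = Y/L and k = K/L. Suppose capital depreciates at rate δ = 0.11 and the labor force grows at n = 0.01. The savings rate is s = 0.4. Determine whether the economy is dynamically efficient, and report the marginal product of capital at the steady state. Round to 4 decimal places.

Capital per worker breaks even when investment replaces (n + δ)·k; here n + δ = 0.12.
Steady-state k*: s·k^0.22 = 0.12·k gives k* = (0.4/0.12)^(1/0.78) ≈ 4.6812.
MPK = 0.22·4.6812^(-0.78) ≈ 0.0660.
MPK < n+δ = 0.12, so the economy is dynamically inefficient (over-saving).

dynamically inefficient; MPK ≈ 0.0660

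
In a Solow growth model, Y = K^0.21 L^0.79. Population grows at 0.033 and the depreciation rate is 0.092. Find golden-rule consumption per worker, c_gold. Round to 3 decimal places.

The effective depreciation rate is n + δ = 0.033 + 0.092 = 0.125.
Setting f'(k) = n+δ gives 0.21·k^(0.21−1) = 0.125, hence k_gold = (0.21/0.125)^(1/0.79) ≈ 1.9284.
y_gold = 1.9284^0.21 ≈ 1.1479.
c_gold = y_gold − (n+δ)·k_gold = 1.1479 − 0.125·1.9284 ≈ 0.9068.

c_gold ≈ 0.907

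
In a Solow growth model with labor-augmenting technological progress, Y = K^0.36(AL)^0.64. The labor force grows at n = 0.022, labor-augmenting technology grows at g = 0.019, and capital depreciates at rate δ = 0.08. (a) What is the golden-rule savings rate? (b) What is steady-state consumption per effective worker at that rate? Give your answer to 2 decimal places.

(a) s_gold = 0.36; (b) c_gold ≈ 1.18

n + g + δ = 0.022 + 0.019 + 0.08 = 0.121.
For Cobb-Douglas, s_gold equals capital's share: s_gold = 0.36.
Setting f'(k) = n+g+δ gives 0.36·k^(0.36−1) = 0.121, hence k_gold = (0.36/0.121)^(1/0.64) ≈ 5.4938.
y_gold = 5.4938^0.36 ≈ 1.8465; c_gold = (1−0.36)·y_gold ≈ 1.1818.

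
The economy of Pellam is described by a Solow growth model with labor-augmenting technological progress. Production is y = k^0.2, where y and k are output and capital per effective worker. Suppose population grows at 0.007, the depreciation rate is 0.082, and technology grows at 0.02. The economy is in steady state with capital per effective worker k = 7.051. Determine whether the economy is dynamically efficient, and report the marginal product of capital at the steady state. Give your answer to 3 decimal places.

dynamically inefficient; MPK ≈ 0.042

Capital per effective worker breaks even when investment replaces (n + g + δ)·k; here n + g + δ = 0.109.
MPK = 0.2·k^(0.2−1) = 0.2·7.051^(-0.8) ≈ 0.0419.
MPK < 0.109, so the economy is dynamically inefficient (over-saving).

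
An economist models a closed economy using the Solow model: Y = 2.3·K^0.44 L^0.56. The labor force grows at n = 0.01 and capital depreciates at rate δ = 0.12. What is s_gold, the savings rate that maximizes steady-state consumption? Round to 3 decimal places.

Break-even investment rate: n + δ = 0.01 + 0.12 = 0.13.
At the golden rule MPK = n+δ, and in any Cobb-Douglas steady state s = (n+δ)·k/y = MPK·k/y = capital's share 0.44.

s_gold = 0.440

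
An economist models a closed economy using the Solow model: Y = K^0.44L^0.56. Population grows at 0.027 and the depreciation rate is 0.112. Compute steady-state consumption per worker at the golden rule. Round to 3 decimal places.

c_gold ≈ 1.385

n + δ = 0.027 + 0.112 = 0.139.
Golden rule sets MPK = n+δ: 0.44·k^(0.44−1) = 0.139, so k_gold = (0.44/0.139)^(1/0.56) ≈ 7.8278.
y_gold = 7.8278^0.44 ≈ 2.4729.
c_gold = y_gold − (n+δ)·k_gold = 2.4729 − 0.139·7.8278 ≈ 1.3848.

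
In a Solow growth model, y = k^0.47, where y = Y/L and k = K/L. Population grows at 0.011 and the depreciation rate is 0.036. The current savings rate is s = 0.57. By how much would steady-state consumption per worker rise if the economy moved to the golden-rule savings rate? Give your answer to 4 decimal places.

Δc ≈ 0.1524

The effective depreciation rate is n + δ = 0.011 + 0.036 = 0.047.
Current steady state (s = 0.57): k* = (0.57/0.047)^(1/0.53) ≈ 110.8823, y* = 110.8823^0.47 ≈ 9.1429, c* = (1−0.57)·9.1429 ≈ 3.9315.
At the golden rule the marginal product of capital equals n+δ: 0.47·k^(0.47−1) = 0.047. Solving, k_gold = (0.47/0.047)^(1/0.53) ≈ 77.0535.
y_gold = 77.0535^0.47 ≈ 7.7054, c_gold = y_gold − 0.047·k_gold ≈ 4.0838.
Gain: Δc = 4.0838 − 3.9315 ≈ 0.1524.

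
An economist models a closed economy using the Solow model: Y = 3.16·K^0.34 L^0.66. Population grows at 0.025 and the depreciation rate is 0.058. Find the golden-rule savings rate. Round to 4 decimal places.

Capital per worker breaks even when investment replaces (n + δ)·k; here n + δ = 0.083.
At the golden rule MPK = n+δ, and in any Cobb-Douglas steady state s = (n+δ)·k/y = MPK·k/y = capital's share 0.34.

s_gold = 0.3400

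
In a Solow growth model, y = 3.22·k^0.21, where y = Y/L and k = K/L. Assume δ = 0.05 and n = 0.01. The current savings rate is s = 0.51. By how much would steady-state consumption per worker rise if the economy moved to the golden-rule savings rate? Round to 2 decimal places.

Capital per worker breaks even when investment replaces (n + δ)·k; here n + δ = 0.06.
Current steady state (s = 0.51): k* = (0.51·3.22/0.06)^(1/0.79) ≈ 65.9683, y* = 3.22·65.9683^0.21 ≈ 7.7610, c* = (1−0.51)·7.7610 ≈ 3.8029.
Setting f'(k) = n+δ gives 0.21·3.22·k^(0.21−1) = 0.06, hence k_gold = (0.21·3.22/0.06)^(1/0.79) ≈ 21.4560.
y_gold = 3.22·21.4560^0.21 ≈ 6.1303, c_gold = y_gold − 0.06·k_gold ≈ 4.8429.
Gain: Δc = 4.8429 − 3.8029 ≈ 1.0401.

Δc ≈ 1.04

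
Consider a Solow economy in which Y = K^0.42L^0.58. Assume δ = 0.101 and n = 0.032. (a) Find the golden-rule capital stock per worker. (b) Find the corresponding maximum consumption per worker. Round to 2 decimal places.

(a) k_gold ≈ 7.26; (b) c_gold ≈ 1.33

n + δ = 0.032 + 0.101 = 0.133.
Setting f'(k) = n+δ gives 0.42·k^(0.42−1) = 0.133, hence k_gold = (0.42/0.133)^(1/0.58) ≈ 7.2616.
y_gold = 7.2616^0.42 ≈ 2.2995; c_gold = y_gold − 0.133·k_gold ≈ 1.3337.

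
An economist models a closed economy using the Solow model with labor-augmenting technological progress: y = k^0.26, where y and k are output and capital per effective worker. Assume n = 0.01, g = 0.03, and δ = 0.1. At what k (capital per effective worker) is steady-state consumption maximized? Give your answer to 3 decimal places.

k_gold ≈ 2.308

Capital per effective worker breaks even when investment replaces (n + g + δ)·k; here n + g + δ = 0.14.
Setting f'(k) = n+g+δ gives 0.26·k^(0.26−1) = 0.14, hence k_gold = (0.26/0.14)^(1/0.74) ≈ 2.3084.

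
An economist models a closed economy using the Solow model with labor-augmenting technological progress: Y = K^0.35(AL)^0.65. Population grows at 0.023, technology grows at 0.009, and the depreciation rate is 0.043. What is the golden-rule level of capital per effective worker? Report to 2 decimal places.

k_gold ≈ 10.70

n + g + δ = 0.023 + 0.009 + 0.043 = 0.075.
Golden rule sets MPK = n+g+δ: 0.35·k^(0.35−1) = 0.075, so k_gold = (0.35/0.075)^(1/0.65) ≈ 10.6965.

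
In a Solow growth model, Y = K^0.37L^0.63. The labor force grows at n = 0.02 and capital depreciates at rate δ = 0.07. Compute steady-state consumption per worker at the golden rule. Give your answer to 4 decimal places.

The effective depreciation rate is n + δ = 0.02 + 0.07 = 0.09.
At the golden rule the marginal product of capital equals n+δ: 0.37·k^(0.37−1) = 0.09. Solving, k_gold = (0.37/0.09)^(1/0.63) ≈ 9.4306.
y_gold = 9.4306^0.37 ≈ 2.2939.
c_gold = y_gold − (n+δ)·k_gold = 2.2939 − 0.09·9.4306 ≈ 1.4452.

c_gold ≈ 1.4452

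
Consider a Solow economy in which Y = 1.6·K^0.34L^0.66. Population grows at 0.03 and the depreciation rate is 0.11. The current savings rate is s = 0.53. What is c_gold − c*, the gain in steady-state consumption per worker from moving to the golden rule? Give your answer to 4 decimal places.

Capital per worker breaks even when investment replaces (n + δ)·k; here n + δ = 0.14.
Current steady state (s = 0.53): k* = (0.53·1.6/0.14)^(1/0.66) ≈ 15.3198, y* = 1.6·15.3198^0.34 ≈ 4.0468, c* = (1−0.53)·4.0468 ≈ 1.9020.
At the golden rule the marginal product of capital equals n+δ: 0.34·1.6·k^(0.34−1) = 0.14. Solving, k_gold = (0.34·1.6/0.14)^(1/0.66) ≈ 7.8188.
y_gold = 1.6·7.8188^0.34 ≈ 3.2195, c_gold = y_gold − 0.14·k_gold ≈ 2.1249.
Gain: Δc = 2.1249 − 1.9020 ≈ 0.2229.

Δc ≈ 0.2229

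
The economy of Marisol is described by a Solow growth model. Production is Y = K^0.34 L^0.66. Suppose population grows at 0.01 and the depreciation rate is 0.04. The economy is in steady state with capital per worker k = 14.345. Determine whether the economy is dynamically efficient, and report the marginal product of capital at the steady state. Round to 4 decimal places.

dynamically efficient; MPK ≈ 0.0586

Capital per worker breaks even when investment replaces (n + δ)·k; here n + δ = 0.05.
MPK = 0.34·k^(0.34−1) = 0.34·14.345^(-0.66) ≈ 0.0586.
MPK > 0.05, so the economy is dynamically efficient (under-saving).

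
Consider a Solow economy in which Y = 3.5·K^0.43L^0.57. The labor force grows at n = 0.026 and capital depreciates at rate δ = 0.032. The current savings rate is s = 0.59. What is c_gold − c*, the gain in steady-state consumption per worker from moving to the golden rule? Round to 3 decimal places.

n + δ = 0.026 + 0.032 = 0.058.
Current steady state (s = 0.59): k* = (0.59·3.5/0.058)^(1/0.57) ≈ 527.1278, y* = 3.5·527.1278^0.43 ≈ 51.8193, c* = (1−0.59)·51.8193 ≈ 21.2459.
Setting f'(k) = n+δ gives 0.43·3.5·k^(0.43−1) = 0.058, hence k_gold = (0.43·3.5/0.058)^(1/0.57) ≈ 302.6162.
y_gold = 3.5·302.6162^0.43 ≈ 40.8180, c_gold = y_gold − 0.058·k_gold ≈ 23.2663.
Gain: Δc = 23.2663 − 21.2459 ≈ 2.0203.

Δc ≈ 2.020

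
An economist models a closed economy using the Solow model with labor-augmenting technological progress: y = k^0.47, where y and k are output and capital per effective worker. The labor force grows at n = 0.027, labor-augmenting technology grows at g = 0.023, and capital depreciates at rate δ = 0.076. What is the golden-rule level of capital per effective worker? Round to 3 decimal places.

k_gold ≈ 11.988

Break-even investment rate: n + g + δ = 0.027 + 0.023 + 0.076 = 0.126.
Maximizing c = f(k) − (n+g+δ)·k gives f'(k) = n+g+δ, i.e. 0.47·k^(0.47−1) = 0.126, so k_gold = (0.47/0.126)^(1/0.53) ≈ 11.9876.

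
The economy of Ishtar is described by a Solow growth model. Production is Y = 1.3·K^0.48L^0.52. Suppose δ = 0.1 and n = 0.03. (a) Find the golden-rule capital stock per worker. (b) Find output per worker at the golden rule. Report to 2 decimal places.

(a) k_gold ≈ 20.42; (b) y_gold ≈ 5.53

n + δ = 0.03 + 0.1 = 0.13.
Golden rule sets MPK = n+δ: 0.48·1.3·k^(0.48−1) = 0.13, so k_gold = (0.48·1.3/0.13)^(1/0.52) ≈ 20.4211.
y_gold = 1.3·20.4211^0.48 ≈ 5.5307.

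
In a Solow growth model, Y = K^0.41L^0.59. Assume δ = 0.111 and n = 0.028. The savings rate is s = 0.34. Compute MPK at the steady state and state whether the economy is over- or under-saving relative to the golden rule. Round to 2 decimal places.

under-saving; MPK ≈ 0.17

Capital per worker breaks even when investment replaces (n + δ)·k; here n + δ = 0.139.
Steady-state k*: s·k^0.41 = 0.139·k gives k* = (0.34/0.139)^(1/0.59) ≈ 4.5542.
MPK = 0.41·4.5542^(-0.59) ≈ 0.1676.
MPK > n+δ = 0.139, so the economy is dynamically efficient (under-saving).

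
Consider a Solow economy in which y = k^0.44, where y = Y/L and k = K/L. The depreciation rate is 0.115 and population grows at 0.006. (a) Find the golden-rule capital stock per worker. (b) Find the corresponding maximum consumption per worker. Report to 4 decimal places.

The effective depreciation rate is n + δ = 0.006 + 0.115 = 0.121.
At the golden rule the marginal product of capital equals n+δ: 0.44·k^(0.44−1) = 0.121. Solving, k_gold = (0.44/0.121)^(1/0.56) ≈ 10.0275.
y_gold = 10.0275^0.44 ≈ 2.7576; c_gold = y_gold − 0.121·k_gold ≈ 1.5442.

(a) k_gold ≈ 10.0275; (b) c_gold ≈ 1.5442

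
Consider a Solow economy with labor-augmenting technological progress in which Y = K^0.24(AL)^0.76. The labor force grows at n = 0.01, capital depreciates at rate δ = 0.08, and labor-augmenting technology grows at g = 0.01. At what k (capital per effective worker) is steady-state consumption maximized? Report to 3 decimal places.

k_gold ≈ 3.164

n + g + δ = 0.01 + 0.01 + 0.08 = 0.1.
Setting f'(k) = n+g+δ gives 0.24·k^(0.24−1) = 0.1, hence k_gold = (0.24/0.1)^(1/0.76) ≈ 3.1643.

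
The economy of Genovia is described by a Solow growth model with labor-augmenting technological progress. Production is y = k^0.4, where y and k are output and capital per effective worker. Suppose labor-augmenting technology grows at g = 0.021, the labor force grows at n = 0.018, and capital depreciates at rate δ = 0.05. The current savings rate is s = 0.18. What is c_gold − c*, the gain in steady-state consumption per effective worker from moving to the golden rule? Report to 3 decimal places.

Δc ≈ 0.323

The effective depreciation rate is n + g + δ = 0.018 + 0.021 + 0.05 = 0.089.
Current steady state (s = 0.18): k* = (0.18/0.089)^(1/0.6) ≈ 3.2345, y* = 3.2345^0.4 ≈ 1.5993, c* = (1−0.18)·1.5993 ≈ 1.3114.
Setting f'(k) = n+g+δ gives 0.4·k^(0.4−1) = 0.089, hence k_gold = (0.4/0.089)^(1/0.6) ≈ 12.2401.
y_gold = 12.2401^0.4 ≈ 2.7234, c_gold = y_gold − 0.089·k_gold ≈ 1.6340.
Gain: Δc = 1.6340 − 1.3114 ≈ 0.3226.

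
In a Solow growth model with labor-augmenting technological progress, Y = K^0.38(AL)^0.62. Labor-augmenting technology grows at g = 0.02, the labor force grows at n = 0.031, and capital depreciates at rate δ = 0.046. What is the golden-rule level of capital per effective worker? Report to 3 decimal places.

k_gold ≈ 9.046

Capital per effective worker breaks even when investment replaces (n + g + δ)·k; here n + g + δ = 0.097.
Setting f'(k) = n+g+δ gives 0.38·k^(0.38−1) = 0.097, hence k_gold = (0.38/0.097)^(1/0.62) ≈ 9.0463.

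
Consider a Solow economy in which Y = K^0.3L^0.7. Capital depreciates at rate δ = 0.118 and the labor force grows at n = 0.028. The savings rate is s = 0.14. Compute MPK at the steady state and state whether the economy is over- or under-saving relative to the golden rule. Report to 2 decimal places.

under-saving; MPK ≈ 0.31

The effective depreciation rate is n + δ = 0.028 + 0.118 = 0.146.
Steady-state k*: s·k^0.3 = 0.146·k gives k* = (0.14/0.146)^(1/0.7) ≈ 0.9418.
MPK = 0.3·0.9418^(-0.7) ≈ 0.3129.
MPK > n+δ = 0.146, so the economy is dynamically efficient (under-saving).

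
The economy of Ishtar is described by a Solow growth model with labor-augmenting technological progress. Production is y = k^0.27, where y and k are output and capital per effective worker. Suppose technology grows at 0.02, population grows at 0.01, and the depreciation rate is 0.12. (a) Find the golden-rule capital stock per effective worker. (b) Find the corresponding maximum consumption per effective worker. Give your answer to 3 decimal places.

(a) k_gold ≈ 2.237; (b) c_gold ≈ 0.907

Capital per effective worker breaks even when investment replaces (n + g + δ)·k; here n + g + δ = 0.15.
Golden rule sets MPK = n+g+δ: 0.27·k^(0.27−1) = 0.15, so k_gold = (0.27/0.15)^(1/0.73) ≈ 2.2371.
y_gold = 2.2371^0.27 ≈ 1.2428; c_gold = y_gold − 0.15·k_gold ≈ 0.9073.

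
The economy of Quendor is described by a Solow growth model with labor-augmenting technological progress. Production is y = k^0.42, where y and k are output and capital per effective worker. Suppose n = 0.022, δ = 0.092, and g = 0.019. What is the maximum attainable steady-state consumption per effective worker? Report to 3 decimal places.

Capital per effective worker breaks even when investment replaces (n + g + δ)·k; here n + g + δ = 0.133.
Setting f'(k) = n+g+δ gives 0.42·k^(0.42−1) = 0.133, hence k_gold = (0.42/0.133)^(1/0.58) ≈ 7.2616.
y_gold = 7.2616^0.42 ≈ 2.2995.
c_gold = y_gold − (n+g+δ)·k_gold = 2.2995 − 0.133·7.2616 ≈ 1.3337.

c_gold ≈ 1.334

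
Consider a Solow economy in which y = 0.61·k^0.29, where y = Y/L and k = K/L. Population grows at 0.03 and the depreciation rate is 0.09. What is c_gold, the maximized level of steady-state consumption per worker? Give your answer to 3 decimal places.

c_gold ≈ 0.507

n + δ = 0.03 + 0.09 = 0.12.
Setting f'(k) = n+δ gives 0.29·0.61·k^(0.29−1) = 0.12, hence k_gold = (0.29·0.61/0.12)^(1/0.71) ≈ 1.7274.
y_gold = 0.61·1.7274^0.29 ≈ 0.7148.
c_gold = y_gold − (n+δ)·k_gold = 0.7148 − 0.12·1.7274 ≈ 0.5075.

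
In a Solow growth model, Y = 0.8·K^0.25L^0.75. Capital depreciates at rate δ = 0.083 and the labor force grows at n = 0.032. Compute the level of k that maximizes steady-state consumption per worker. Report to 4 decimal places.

k_gold ≈ 2.0914

The effective depreciation rate is n + δ = 0.032 + 0.083 = 0.115.
Maximizing c = f(k) − (n+δ)·k gives f'(k) = n+δ, i.e. 0.25·0.8·k^(0.25−1) = 0.115, so k_gold = (0.25·0.8/0.115)^(1/0.75) ≈ 2.0914.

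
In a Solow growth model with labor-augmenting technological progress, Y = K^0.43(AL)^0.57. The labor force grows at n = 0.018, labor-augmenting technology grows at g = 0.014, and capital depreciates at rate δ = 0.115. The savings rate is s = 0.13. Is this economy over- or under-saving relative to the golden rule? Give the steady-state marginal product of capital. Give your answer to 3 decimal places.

under-saving; MPK ≈ 0.486

The effective depreciation rate is n + g + δ = 0.018 + 0.014 + 0.115 = 0.147.
Steady-state k*: s·k^0.43 = 0.147·k gives k* = (0.13/0.147)^(1/0.57) ≈ 0.8060.
MPK = 0.43·0.8060^(-0.57) ≈ 0.4862.
MPK > n+g+δ = 0.147, so the economy is dynamically efficient (under-saving).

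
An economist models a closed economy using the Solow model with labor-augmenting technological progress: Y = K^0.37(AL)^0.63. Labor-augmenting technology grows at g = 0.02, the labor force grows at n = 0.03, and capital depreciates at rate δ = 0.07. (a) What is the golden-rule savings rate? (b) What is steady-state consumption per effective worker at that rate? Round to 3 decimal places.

(a) s_gold = 0.370; (b) c_gold ≈ 1.221

The effective depreciation rate is n + g + δ = 0.03 + 0.02 + 0.07 = 0.12.
For Cobb-Douglas, s_gold equals capital's share: s_gold = 0.37.
Maximizing c = f(k) − (n+g+δ)·k gives f'(k) = n+g+δ, i.e. 0.37·k^(0.37−1) = 0.12, so k_gold = (0.37/0.12)^(1/0.63) ≈ 5.9734.
y_gold = 5.9734^0.37 ≈ 1.9373; c_gold = (1−0.37)·y_gold ≈ 1.2205.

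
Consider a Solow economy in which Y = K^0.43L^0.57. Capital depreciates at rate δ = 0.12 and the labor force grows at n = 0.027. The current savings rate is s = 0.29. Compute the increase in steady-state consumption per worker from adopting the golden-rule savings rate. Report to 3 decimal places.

Δc ≈ 0.096

Capital per worker breaks even when investment replaces (n + δ)·k; here n + δ = 0.147.
Current steady state (s = 0.29): k* = (0.29/0.147)^(1/0.57) ≈ 3.2937, y* = 3.2937^0.43 ≈ 1.6696, c* = (1−0.29)·1.6696 ≈ 1.1854.
Golden rule sets MPK = n+δ: 0.43·k^(0.43−1) = 0.147, so k_gold = (0.43/0.147)^(1/0.57) ≈ 6.5737.
y_gold = 6.5737^0.43 ≈ 2.2473, c_gold = y_gold − 0.147·k_gold ≈ 1.2810.
Gain: Δc = 1.2810 − 1.1854 ≈ 0.0956.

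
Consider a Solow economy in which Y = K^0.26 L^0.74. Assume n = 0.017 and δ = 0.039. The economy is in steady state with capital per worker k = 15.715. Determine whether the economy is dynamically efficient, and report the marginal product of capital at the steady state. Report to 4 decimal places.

dynamically inefficient; MPK ≈ 0.0339

n + δ = 0.017 + 0.039 = 0.056.
MPK = 0.26·k^(0.26−1) = 0.26·15.715^(-0.74) ≈ 0.0339.
MPK < 0.056, so the economy is dynamically inefficient (over-saving).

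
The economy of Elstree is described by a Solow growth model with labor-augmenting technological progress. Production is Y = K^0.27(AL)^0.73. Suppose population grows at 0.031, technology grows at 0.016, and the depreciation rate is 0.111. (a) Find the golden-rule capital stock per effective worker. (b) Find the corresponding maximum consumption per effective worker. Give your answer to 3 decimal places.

(a) k_gold ≈ 2.083; (b) c_gold ≈ 0.890

n + g + δ = 0.031 + 0.016 + 0.111 = 0.158.
At the golden rule the marginal product of capital equals n+g+δ: 0.27·k^(0.27−1) = 0.158. Solving, k_gold = (0.27/0.158)^(1/0.73) ≈ 2.0834.
y_gold = 2.0834^0.27 ≈ 1.2192; c_gold = y_gold − 0.158·k_gold ≈ 0.8900.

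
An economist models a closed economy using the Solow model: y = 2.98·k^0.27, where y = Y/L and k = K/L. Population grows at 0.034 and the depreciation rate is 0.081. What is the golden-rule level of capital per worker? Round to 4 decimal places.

Break-even investment rate: n + δ = 0.034 + 0.081 = 0.115.
Maximizing c = f(k) − (n+δ)·k gives f'(k) = n+δ, i.e. 0.27·2.98·k^(0.27−1) = 0.115, so k_gold = (0.27·2.98/0.115)^(1/0.73) ≈ 14.3672.

k_gold ≈ 14.3672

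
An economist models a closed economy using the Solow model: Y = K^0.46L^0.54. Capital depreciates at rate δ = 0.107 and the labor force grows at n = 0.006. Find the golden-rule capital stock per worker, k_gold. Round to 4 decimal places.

Capital per worker breaks even when investment replaces (n + δ)·k; here n + δ = 0.113.
Setting f'(k) = n+δ gives 0.46·k^(0.46−1) = 0.113, hence k_gold = (0.46/0.113)^(1/0.54) ≈ 13.4597.

k_gold ≈ 13.4597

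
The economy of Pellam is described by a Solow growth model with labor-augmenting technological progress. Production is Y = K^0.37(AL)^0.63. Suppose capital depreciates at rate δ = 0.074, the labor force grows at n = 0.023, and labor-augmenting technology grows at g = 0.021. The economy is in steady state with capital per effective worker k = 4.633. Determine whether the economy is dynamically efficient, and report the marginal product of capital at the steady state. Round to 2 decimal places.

dynamically efficient; MPK ≈ 0.14

Break-even investment rate: n + g + δ = 0.023 + 0.021 + 0.074 = 0.118.
MPK = 0.37·k^(0.37−1) = 0.37·4.633^(-0.63) ≈ 0.1408.
MPK > 0.118, so the economy is dynamically efficient (under-saving).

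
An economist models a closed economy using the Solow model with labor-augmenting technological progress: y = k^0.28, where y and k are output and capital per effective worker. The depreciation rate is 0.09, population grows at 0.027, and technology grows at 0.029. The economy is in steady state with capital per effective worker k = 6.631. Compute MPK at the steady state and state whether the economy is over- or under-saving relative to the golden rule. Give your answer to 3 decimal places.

Break-even investment rate: n + g + δ = 0.027 + 0.029 + 0.09 = 0.146.
MPK = 0.28·k^(0.28−1) = 0.28·6.631^(-0.72) ≈ 0.0717.
MPK < 0.146, so the economy is dynamically inefficient (over-saving).

over-saving; MPK ≈ 0.072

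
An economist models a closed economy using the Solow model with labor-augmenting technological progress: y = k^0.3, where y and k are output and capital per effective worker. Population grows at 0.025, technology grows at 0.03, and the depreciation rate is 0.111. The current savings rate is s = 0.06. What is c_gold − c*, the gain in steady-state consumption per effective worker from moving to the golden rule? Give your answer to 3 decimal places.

Δc ≈ 0.294

Break-even investment rate: n + g + δ = 0.025 + 0.03 + 0.111 = 0.166.
Current steady state (s = 0.06): k* = (0.06/0.166)^(1/0.7) ≈ 0.2337, y* = 0.2337^0.3 ≈ 0.6465, c* = (1−0.06)·0.6465 ≈ 0.6077.
At the golden rule the marginal product of capital equals n+g+δ: 0.3·k^(0.3−1) = 0.166. Solving, k_gold = (0.3/0.166)^(1/0.7) ≈ 2.3290.
y_gold = 2.3290^0.3 ≈ 1.2887, c_gold = y_gold − 0.166·k_gold ≈ 0.9021.
Gain: Δc = 0.9021 − 0.6077 ≈ 0.2943.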